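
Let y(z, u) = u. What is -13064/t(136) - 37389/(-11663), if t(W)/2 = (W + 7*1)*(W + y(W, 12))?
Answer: 178779520/61708933 ≈ 2.8971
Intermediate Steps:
t(W) = 2*(7 + W)*(12 + W) (t(W) = 2*((W + 7*1)*(W + 12)) = 2*((W + 7)*(12 + W)) = 2*((7 + W)*(12 + W)) = 2*(7 + W)*(12 + W))
-13064/t(136) - 37389/(-11663) = -13064/(168 + 2*136² + 38*136) - 37389/(-11663) = -13064/(168 + 2*18496 + 5168) - 37389*(-1/11663) = -13064/(168 + 36992 + 5168) + 37389/11663 = -13064/42328 + 37389/11663 = -13064*1/42328 + 37389/11663 = -1633/5291 + 37389/11663 = 178779520/61708933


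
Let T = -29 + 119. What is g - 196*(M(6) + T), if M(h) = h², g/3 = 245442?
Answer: 711630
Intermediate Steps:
g = 736326 (g = 3*245442 = 736326)
T = 90
g - 196*(M(6) + T) = 736326 - 196*(6² + 90) = 736326 - 196*(36 + 90) = 736326 - 196*126 = 736326 - 24696 = 711630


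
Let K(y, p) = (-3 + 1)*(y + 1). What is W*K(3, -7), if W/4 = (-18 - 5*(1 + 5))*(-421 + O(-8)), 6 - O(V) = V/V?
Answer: -638976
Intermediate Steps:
K(y, p) = -2 - 2*y (K(y, p) = -2*(1 + y) = -2 - 2*y)
O(V) = 5 (O(V) = 6 - V/V = 6 - 1*1 = 6 - 1 = 5)
W = 79872 (W = 4*((-18 - 5*(1 + 5))*(-421 + 5)) = 4*((-18 - 5*6)*(-416)) = 4*((-18 - 30)*(-416)) = 4*(-48*(-416)) = 4*19968 = 79872)
W*K(3, -7) = 79872*(-2 - 2*3) = 79872*(-2 - 6) = 79872*(-8) = -638976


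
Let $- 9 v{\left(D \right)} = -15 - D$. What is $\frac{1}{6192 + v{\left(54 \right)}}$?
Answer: $\frac{3}{18599} \approx 0.0001613$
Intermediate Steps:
$v{\left(D \right)} = \frac{5}{3} + \frac{D}{9}$ ($v{\left(D \right)} = - \frac{-15 - D}{9} = \frac{5}{3} + \frac{D}{9}$)
$\frac{1}{6192 + v{\left(54 \right)}} = \frac{1}{6192 + \left(\frac{5}{3} + \frac{1}{9} \cdot 54\right)} = \frac{1}{6192 + \left(\frac{5}{3} + 6\right)} = \frac{1}{6192 + \frac{23}{3}} = \frac{1}{\frac{18599}{3}} = \frac{3}{18599}$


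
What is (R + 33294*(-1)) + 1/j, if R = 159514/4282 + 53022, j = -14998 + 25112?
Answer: 427998236311/21654074 ≈ 19765.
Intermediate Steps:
j = 10114
R = 113599859/2141 (R = 159514*(1/4282) + 53022 = 79757/2141 + 53022 = 113599859/2141 ≈ 53059.)
(R + 33294*(-1)) + 1/j = (113599859/2141 + 33294*(-1)) + 1/10114 = (113599859/2141 - 33294) + 1/10114 = 42317405/2141 + 1/10114 = 427998236311/21654074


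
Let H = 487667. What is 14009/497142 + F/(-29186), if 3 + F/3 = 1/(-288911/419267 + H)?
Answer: 42256339396202608357/1483332366400668736668 ≈ 0.028487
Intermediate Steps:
F = -1840160262801/204462391178 (F = -9 + 3/(-288911/419267 + 487667) = -9 + 3/(204462391178/419267) = -9 + 3*(419267/204462391178) = -9 + 1257801/204462391178 = -1840160262801/204462391178 ≈ -9.0000)
14009/497142 + F/(-29186) = 14009/497142 - 1840160262801/204462391178/(-29186) = 14009*(1/497142) - 1840160262801/204462391178*(-1/29186) = 14009/497142 + 1840160262801/5967439348921108 = 42256339396202608357/1483332366400668736668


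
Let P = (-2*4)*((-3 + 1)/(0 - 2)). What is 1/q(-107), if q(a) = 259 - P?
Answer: 1/267 ≈ 0.0037453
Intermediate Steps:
P = -8 (P = -(-16)/(-2) = -(-16)*(-1)/2 = -8*1 = -8)
q(a) = 267 (q(a) = 259 - 1*(-8) = 259 + 8 = 267)
1/q(-107) = 1/267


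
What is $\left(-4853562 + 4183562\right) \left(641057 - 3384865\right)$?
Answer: $1838351360000$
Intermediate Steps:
$\left(-4853562 + 4183562\right) \left(641057 - 3384865\right) = \left(-670000\right) \left(-2743808\right) = 1838351360000$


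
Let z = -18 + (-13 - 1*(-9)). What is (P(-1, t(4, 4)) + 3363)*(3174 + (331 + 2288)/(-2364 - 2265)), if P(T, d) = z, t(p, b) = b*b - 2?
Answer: 16359570669/1543 ≈ 1.0602e+7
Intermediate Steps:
z = -22 (z = -18 + (-13 + 9) = -18 - 4 = -22)
t(p, b) = -2 + b² (t(p, b) = b² - 2 = -2 + b²)
P(T, d) = -22
(P(-1, t(4, 4)) + 3363)*(3174 + (331 + 2288)/(-2364 - 2265)) = (-22 + 3363)*(3174 + (331 + 2288)/(-2364 - 2265)) = 3341*(3174 + 2619/(-4629)) = 3341*(3174 + 2619*(-1/4629)) = 3341*(3174 - 873/1543) = 3341*(4896609/1543) = 16359570669/1543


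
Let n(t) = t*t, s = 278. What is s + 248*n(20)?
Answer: 99478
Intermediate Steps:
n(t) = t²
s + 248*n(20) = 278 + 248*20² = 278 + 248*400 = 278 + 99200 = 99478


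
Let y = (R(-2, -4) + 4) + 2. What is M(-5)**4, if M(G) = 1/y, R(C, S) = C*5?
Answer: 1/256 ≈ 0.0039063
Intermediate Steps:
R(C, S) = 5*C
y = -4 (y = (5*(-2) + 4) + 2 = (-10 + 4) + 2 = -6 + 2 = -4)
M(G) = -1/4 (M(G) = 1/(-4) = -1/4)
M(-5)**4 = (-1/4)**4 = 1/256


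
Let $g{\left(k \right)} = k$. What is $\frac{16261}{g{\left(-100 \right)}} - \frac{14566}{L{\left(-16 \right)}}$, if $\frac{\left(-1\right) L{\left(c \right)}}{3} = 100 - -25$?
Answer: $- \frac{185651}{1500} \approx -123.77$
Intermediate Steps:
$L{\left(c \right)} = -375$ ($L{\left(c \right)} = - 3 \left(100 - -25\right) = - 3 \left(100 + 25\right) = \left(-3\right) 125 = -375$)
$\frac{16261}{g{\left(-100 \right)}} - \frac{14566}{L{\left(-16 \right)}} = \frac{16261}{-100} - \frac{14566}{-375} = 16261 \left(- \frac{1}{100}\right) - - \frac{14566}{375} = - \frac{16261}{100} + \frac{14566}{375} = - \frac{185651}{1500}$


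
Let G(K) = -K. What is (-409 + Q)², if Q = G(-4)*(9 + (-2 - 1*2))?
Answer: 151321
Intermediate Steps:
Q = 20 (Q = (-1*(-4))*(9 + (-2 - 1*2)) = 4*(9 + (-2 - 2)) = 4*(9 - 4) = 4*5 = 20)
(-409 + Q)² = (-409 + 20)² = (-389)² = 151321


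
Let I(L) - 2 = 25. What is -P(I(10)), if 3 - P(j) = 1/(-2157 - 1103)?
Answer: -9781/3260 ≈ -3.0003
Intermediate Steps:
I(L) = 27 (I(L) = 2 + 25 = 27)
P(j) = 9781/3260 (P(j) = 3 - 1/(-2157 - 1103) = 3 - 1/(-3260) = 3 - 1*(-1/3260) = 3 + 1/3260 = 9781/3260)
-P(I(10)) = -1*9781/3260 = -9781/3260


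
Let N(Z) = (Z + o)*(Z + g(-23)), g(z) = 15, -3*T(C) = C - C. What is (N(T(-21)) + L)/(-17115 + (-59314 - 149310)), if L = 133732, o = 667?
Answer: -143737/225739 ≈ -0.63674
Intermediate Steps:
T(C) = 0 (T(C) = -(C - C)/3 = -1/3*0 = 0)
N(Z) = (15 + Z)*(667 + Z) (N(Z) = (Z + 667)*(Z + 15) = (667 + Z)*(15 + Z) = (15 + Z)*(667 + Z))
(N(T(-21)) + L)/(-17115 + (-59314 - 149310)) = ((10005 + 0**2 + 682*0) + 133732)/(-17115 + (-59314 - 149310)) = ((10005 + 0 + 0) + 133732)/(-17115 - 208624) = (10005 + 133732)/(-225739) = 143737*(-1/225739) = -143737/225739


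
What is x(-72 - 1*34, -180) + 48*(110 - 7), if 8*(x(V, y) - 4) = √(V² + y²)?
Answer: 4948 + √10909/4 ≈ 4974.1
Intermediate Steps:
x(V, y) = 4 + √(V² + y²)/8
x(-72 - 1*34, -180) + 48*(110 - 7) = (4 + √((-72 - 1*34)² + (-180)²)/8) + 48*(110 - 7) = (4 + √((-72 - 34)² + 32400)/8) + 48*103 = (4 + √((-106)² + 32400)/8) + 4944 = (4 + √(11236 + 32400)/8) + 4944 = (4 + √43636/8) + 4944 = (4 + (2*√10909)/8) + 4944 = (4 + √10909/4) + 4944 = 4948 + √10909/4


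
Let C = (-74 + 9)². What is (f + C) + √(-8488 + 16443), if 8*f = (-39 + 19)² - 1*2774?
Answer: 15713/4 + √7955 ≈ 4017.4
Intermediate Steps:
f = -1187/4 (f = ((-39 + 19)² - 1*2774)/8 = ((-20)² - 2774)/8 = (400 - 2774)/8 = (⅛)*(-2374) = -1187/4 ≈ -296.75)
C = 4225 (C = (-65)² = 4225)
(f + C) + √(-8488 + 16443) = (-1187/4 + 4225) + √(-8488 + 16443) = 15713/4 + √7955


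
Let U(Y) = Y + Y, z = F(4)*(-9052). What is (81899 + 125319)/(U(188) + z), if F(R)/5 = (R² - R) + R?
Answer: -103609/361892 ≈ -0.28630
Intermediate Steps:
F(R) = 5*R² (F(R) = 5*((R² - R) + R) = 5*R²)
z = -724160 (z = (5*4²)*(-9052) = (5*16)*(-9052) = 80*(-9052) = -724160)
U(Y) = 2*Y
(81899 + 125319)/(U(188) + z) = (81899 + 125319)/(2*188 - 724160) = 207218/(376 - 724160) = 207218/(-723784) = 207218*(-1/723784) = -103609/361892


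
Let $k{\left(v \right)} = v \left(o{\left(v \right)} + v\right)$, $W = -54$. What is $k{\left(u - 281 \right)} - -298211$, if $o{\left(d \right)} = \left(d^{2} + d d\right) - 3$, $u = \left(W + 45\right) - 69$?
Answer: $-92108389$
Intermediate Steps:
$u = -78$ ($u = \left(-54 + 45\right) - 69 = -9 - 69 = -78$)
$o{\left(d \right)} = -3 + 2 d^{2}$ ($o{\left(d \right)} = \left(d^{2} + d^{2}\right) - 3 = 2 d^{2} - 3 = -3 + 2 d^{2}$)
$k{\left(v \right)} = v \left(-3 + v + 2 v^{2}\right)$ ($k{\left(v \right)} = v \left(\left(-3 + 2 v^{2}\right) + v\right) = v \left(-3 + v + 2 v^{2}\right)$)
$k{\left(u - 281 \right)} - -298211 = \left(-78 - 281\right) \left(-3 - 359 + 2 \left(-78 - 281\right)^{2}\right) - -298211 = \left(-78 - 281\right) \left(-3 - 359 + 2 \left(-78 - 281\right)^{2}\right) + 298211 = - 359 \left(-3 - 359 + 2 \left(-359\right)^{2}\right) + 298211 = - 359 \left(-3 - 359 + 2 \cdot 128881\right) + 298211 = - 359 \left(-3 - 359 + 257762\right) + 298211 = \left(-359\right) 257400 + 298211 = -92406600 + 298211 = -92108389$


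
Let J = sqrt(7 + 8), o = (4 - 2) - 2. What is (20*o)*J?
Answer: 0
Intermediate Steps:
o = 0 (o = 2 - 2 = 0)
J = sqrt(15) ≈ 3.8730
(20*o)*J = (20*0)*sqrt(15) = 0*sqrt(15) = 0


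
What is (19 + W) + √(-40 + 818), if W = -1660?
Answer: -1641 + √778 ≈ -1613.1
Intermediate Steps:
(19 + W) + √(-40 + 818) = (19 - 1660) + √(-40 + 818) = -1641 + √778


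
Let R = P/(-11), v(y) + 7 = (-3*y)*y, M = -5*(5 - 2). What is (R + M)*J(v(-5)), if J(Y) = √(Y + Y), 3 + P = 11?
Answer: -346*I*√41/11 ≈ -201.41*I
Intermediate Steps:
P = 8 (P = -3 + 11 = 8)
M = -15 (M = -5*3 = -15)
v(y) = -7 - 3*y² (v(y) = -7 + (-3*y)*y = -7 - 3*y²)
R = -8/11 (R = 8/(-11) = 8*(-1/11) = -8/11 ≈ -0.72727)
J(Y) = √2*√Y (J(Y) = √(2*Y) = √2*√Y)
(R + M)*J(v(-5)) = (-8/11 - 15)*(√2*√(-7 - 3*(-5)²)) = -173*√2*√(-7 - 3*25)/11 = -173*√2*√(-7 - 75)/11 = -173*√2*√(-82)/11 = -173*√2*I*√82/11 = -346*I*√41/11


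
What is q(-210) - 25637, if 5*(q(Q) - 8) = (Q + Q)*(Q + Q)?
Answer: 9651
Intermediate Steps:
q(Q) = 8 + 4*Q²/5 (q(Q) = 8 + ((Q + Q)*(Q + Q))/5 = 8 + ((2*Q)*(2*Q))/5 = 8 + (4*Q²)/5 = 8 + 4*Q²/5)
q(-210) - 25637 = (8 + (⅘)*(-210)²) - 25637 = (8 + (⅘)*44100) - 25637 = (8 + 35280) - 25637 = 35288 - 25637 = 9651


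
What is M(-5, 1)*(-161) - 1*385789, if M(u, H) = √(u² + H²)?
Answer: -385789 - 161*√26 ≈ -3.8661e+5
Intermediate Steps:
M(u, H) = √(H² + u²)
M(-5, 1)*(-161) - 1*385789 = √(1² + (-5)²)*(-161) - 1*385789 = √(1 + 25)*(-161) - 385789 = √26*(-161) - 385789 = -161*√26 - 385789 = -385789 - 161*√26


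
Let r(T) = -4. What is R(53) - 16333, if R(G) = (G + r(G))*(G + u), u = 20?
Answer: -12756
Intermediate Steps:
R(G) = (-4 + G)*(20 + G) (R(G) = (G - 4)*(G + 20) = (-4 + G)*(20 + G))
R(53) - 16333 = (-80 + 53² + 16*53) - 16333 = (-80 + 2809 + 848) - 16333 = 3577 - 16333 = -12756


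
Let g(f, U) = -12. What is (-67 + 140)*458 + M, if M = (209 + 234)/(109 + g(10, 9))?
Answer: 3243541/97 ≈ 33439.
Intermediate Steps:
M = 443/97 (M = (209 + 234)/(109 - 12) = 443/97 ≈ 4.5670)
(-67 + 140)*458 + M = (-67 + 140)*458 + 443/97 = 73*458 + 443/97 = 33434 + 443/97 = 3243541/97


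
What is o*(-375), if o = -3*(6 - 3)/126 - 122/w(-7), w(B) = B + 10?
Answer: 213875/14 ≈ 15277.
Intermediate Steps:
w(B) = 10 + B
o = -1711/42 (o = -3*(6 - 3)/126 - 122/(10 - 7) = -3*3*(1/126) - 122/3 = -9*1/126 - 122*1/3 = -1/14 - 122/3 = -1711/42 ≈ -40.738)
o*(-375) = -1711/42*(-375) = 213875/14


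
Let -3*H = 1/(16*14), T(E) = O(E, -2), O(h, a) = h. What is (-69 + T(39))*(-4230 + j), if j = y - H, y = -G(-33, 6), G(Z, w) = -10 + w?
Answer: 14199355/112 ≈ 1.2678e+5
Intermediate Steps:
y = 4 (y = -(-10 + 6) = -1*(-4) = 4)
T(E) = E
H = -1/672 (H = -1/(3*(16*14)) = -⅓/224 = -⅓*1/224 = -1/672 ≈ -0.0014881)
j = 2689/672 (j = 4 - 1*(-1/672) = 4 + 1/672 = 2689/672 ≈ 4.0015)
(-69 + T(39))*(-4230 + j) = (-69 + 39)*(-4230 + 2689/672) = -30*(-2839871/672) = 14199355/112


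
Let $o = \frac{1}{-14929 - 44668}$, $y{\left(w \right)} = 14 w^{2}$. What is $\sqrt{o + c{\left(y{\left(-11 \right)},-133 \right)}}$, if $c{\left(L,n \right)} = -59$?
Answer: $\frac{8 i \sqrt{3274318777}}{59597} \approx 7.6811 i$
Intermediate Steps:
$o = - \frac{1}{59597}$ ($o = \frac{1}{-59597} = - \frac{1}{59597} \approx -1.6779 \cdot 10^{-5}$)
$\sqrt{o + c{\left(y{\left(-11 \right)},-133 \right)}} = \sqrt{- \frac{1}{59597} - 59} = \sqrt{- \frac{3516224}{59597}} = \frac{8 i \sqrt{3274318777}}{59597}$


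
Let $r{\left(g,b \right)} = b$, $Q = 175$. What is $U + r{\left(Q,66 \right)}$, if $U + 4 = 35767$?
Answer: $35829$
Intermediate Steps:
$U = 35763$ ($U = -4 + 35767 = 35763$)
$U + r{\left(Q,66 \right)} = 35763 + 66 = 35829$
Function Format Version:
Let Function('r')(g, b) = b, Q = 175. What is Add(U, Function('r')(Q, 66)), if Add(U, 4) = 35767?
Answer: 35829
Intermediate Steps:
U = 35763 (U = Add(-4, 35767) = 35763)
Add(U, Function('r')(Q, 66)) = Add(35763, 66) = 35829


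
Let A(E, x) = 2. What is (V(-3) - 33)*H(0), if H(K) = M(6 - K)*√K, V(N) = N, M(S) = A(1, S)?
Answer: 0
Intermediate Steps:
M(S) = 2
H(K) = 2*√K
(V(-3) - 33)*H(0) = (-3 - 33)*(2*√0) = -72*0 = -36*0 = 0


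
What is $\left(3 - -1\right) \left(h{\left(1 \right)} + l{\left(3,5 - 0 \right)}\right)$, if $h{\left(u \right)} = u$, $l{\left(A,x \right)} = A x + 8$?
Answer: $96$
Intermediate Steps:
$l{\left(A,x \right)} = 8 + A x$
$\left(3 - -1\right) \left(h{\left(1 \right)} + l{\left(3,5 - 0 \right)}\right) = \left(3 - -1\right) \left(1 + \left(8 + 3 \left(5 - 0\right)\right)\right) = \left(3 + 1\right) \left(1 + \left(8 + 3 \left(5 + 0\right)\right)\right) = 4 \left(1 + \left(8 + 3 \cdot 5\right)\right) = 4 \left(1 + \left(8 + 15\right)\right) = 4 \left(1 + 23\right) = 4 \cdot 24 = 96$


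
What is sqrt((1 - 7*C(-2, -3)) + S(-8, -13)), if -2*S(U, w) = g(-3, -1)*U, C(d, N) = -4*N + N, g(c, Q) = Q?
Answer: I*sqrt(66) ≈ 8.124*I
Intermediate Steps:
C(d, N) = -3*N
S(U, w) = U/2 (S(U, w) = -(-1)*U/2 = U/2)
sqrt((1 - 7*C(-2, -3)) + S(-8, -13)) = sqrt((1 - (-21)*(-3)) + (1/2)*(-8)) = sqrt((1 - 7*9) - 4) = sqrt((1 - 63) - 4) = sqrt(-62 - 4) = sqrt(-66) = I*sqrt(66)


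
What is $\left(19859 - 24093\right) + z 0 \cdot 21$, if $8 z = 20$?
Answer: $-4234$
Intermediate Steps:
$z = \frac{5}{2}$ ($z = \frac{1}{8} \cdot 20 = \frac{5}{2} \approx 2.5$)
$\left(19859 - 24093\right) + z 0 \cdot 21 = \left(19859 - 24093\right) + \frac{5}{2} \cdot 0 \cdot 21 = -4234 + 0 \cdot 21 = -4234 + 0 = -4234$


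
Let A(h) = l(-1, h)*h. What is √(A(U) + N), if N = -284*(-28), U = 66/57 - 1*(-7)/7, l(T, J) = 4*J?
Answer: 2*√719349/19 ≈ 89.278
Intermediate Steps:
U = 41/19 (U = 66*(1/57) + 7*(⅐) = 22/19 + 1 = 41/19 ≈ 2.1579)
A(h) = 4*h² (A(h) = (4*h)*h = 4*h²)
N = 7952
√(A(U) + N) = √(4*(41/19)² + 7952) = √(4*(1681/361) + 7952) = √(6724/361 + 7952) = √(2877396/361) = 2*√719349/19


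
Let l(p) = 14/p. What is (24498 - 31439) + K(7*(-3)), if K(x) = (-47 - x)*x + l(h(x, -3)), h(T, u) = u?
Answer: -19199/3 ≈ -6399.7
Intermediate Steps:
K(x) = -14/3 + x*(-47 - x) (K(x) = (-47 - x)*x + 14/(-3) = x*(-47 - x) + 14*(-⅓) = x*(-47 - x) - 14/3 = -14/3 + x*(-47 - x))
(24498 - 31439) + K(7*(-3)) = (24498 - 31439) + (-14/3 - (7*(-3))² - 329*(-3)) = -6941 + (-14/3 - 1*(-21)² - 47*(-21)) = -6941 + (-14/3 - 1*441 + 987) = -6941 + (-14/3 - 441 + 987) = -6941 + 1624/3 = -19199/3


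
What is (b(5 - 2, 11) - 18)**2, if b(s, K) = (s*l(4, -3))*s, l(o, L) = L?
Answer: 2025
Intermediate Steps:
b(s, K) = -3*s**2 (b(s, K) = (s*(-3))*s = (-3*s)*s = -3*s**2)
(b(5 - 2, 11) - 18)**2 = (-3*(5 - 2)**2 - 18)**2 = (-3*3**2 - 18)**2 = (-3*9 - 18)**2 = (-27 - 18)**2 = (-45)**2 = 2025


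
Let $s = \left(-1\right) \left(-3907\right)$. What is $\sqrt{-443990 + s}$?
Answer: $i \sqrt{440083} \approx 663.39 i$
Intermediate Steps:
$s = 3907$
$\sqrt{-443990 + s} = \sqrt{-443990 + 3907} = \sqrt{-440083} = i \sqrt{440083}$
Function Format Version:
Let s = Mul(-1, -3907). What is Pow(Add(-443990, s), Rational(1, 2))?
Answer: Mul(I, Pow(440083, Rational(1, 2))) ≈ Mul(663.39, I)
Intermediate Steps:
s = 3907
Pow(Add(-443990, s), Rational(1, 2)) = Pow(Add(-443990, 3907), Rational(1, 2)) = Pow(-440083, Rational(1, 2)) = Mul(I, Pow(440083, Rational(1, 2)))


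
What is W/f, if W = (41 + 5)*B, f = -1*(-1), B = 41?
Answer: 1886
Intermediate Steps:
f = 1
W = 1886 (W = (41 + 5)*41 = 46*41 = 1886)
W/f = 1886/1 = 1886*1 = 1886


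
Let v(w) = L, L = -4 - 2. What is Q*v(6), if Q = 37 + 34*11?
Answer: -2466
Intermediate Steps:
Q = 411 (Q = 37 + 374 = 411)
L = -6
v(w) = -6
Q*v(6) = 411*(-6) = -2466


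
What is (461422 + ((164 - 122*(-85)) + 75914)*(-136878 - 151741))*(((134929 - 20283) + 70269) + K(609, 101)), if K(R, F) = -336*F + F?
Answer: -3769457163301200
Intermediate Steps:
K(R, F) = -335*F
(461422 + ((164 - 122*(-85)) + 75914)*(-136878 - 151741))*(((134929 - 20283) + 70269) + K(609, 101)) = (461422 + ((164 - 122*(-85)) + 75914)*(-136878 - 151741))*(((134929 - 20283) + 70269) - 335*101) = (461422 + ((164 + 10370) + 75914)*(-288619))*((114646 + 70269) - 33835) = (461422 + (10534 + 75914)*(-288619))*(184915 - 33835) = (461422 + 86448*(-288619))*151080 = (461422 - 24950535312)*151080 = -24950073890*151080 = -3769457163301200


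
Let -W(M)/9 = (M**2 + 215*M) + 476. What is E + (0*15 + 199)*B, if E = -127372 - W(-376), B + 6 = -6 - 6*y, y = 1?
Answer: 418154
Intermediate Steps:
W(M) = -4284 - 1935*M - 9*M**2 (W(M) = -9*((M**2 + 215*M) + 476) = -9*(476 + M**2 + 215*M) = -4284 - 1935*M - 9*M**2)
B = -18 (B = -6 + (-6 - 6*1) = -6 + (-6 - 6) = -6 - 12 = -18)
E = 421736 (E = -127372 - (-4284 - 1935*(-376) - 9*(-376)**2) = -127372 - (-4284 + 727560 - 9*141376) = -127372 - (-4284 + 727560 - 1272384) = -127372 - 1*(-549108) = -127372 + 549108 = 421736)
E + (0*15 + 199)*B = 421736 + (0*15 + 199)*(-18) = 421736 + (0 + 199)*(-18) = 421736 + 199*(-18) = 421736 - 3582 = 418154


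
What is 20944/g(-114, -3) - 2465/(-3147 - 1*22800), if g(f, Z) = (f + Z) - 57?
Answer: -90500843/752463 ≈ -120.27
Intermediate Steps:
g(f, Z) = -57 + Z + f (g(f, Z) = (Z + f) - 57 = -57 + Z + f)
20944/g(-114, -3) - 2465/(-3147 - 1*22800) = 20944/(-57 - 3 - 114) - 2465/(-3147 - 1*22800) = 20944/(-174) - 2465/(-3147 - 22800) = 20944*(-1/174) - 2465/(-25947) = -10472/87 - 2465*(-1/25947) = -10472/87 + 2465/25947 = -90500843/752463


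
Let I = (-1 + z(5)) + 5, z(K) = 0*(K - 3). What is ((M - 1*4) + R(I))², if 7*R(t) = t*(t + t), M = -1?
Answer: 9/49 ≈ 0.18367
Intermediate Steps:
z(K) = 0 (z(K) = 0*(-3 + K) = 0)
I = 4 (I = (-1 + 0) + 5 = -1 + 5 = 4)
R(t) = 2*t²/7 (R(t) = (t*(t + t))/7 = (t*(2*t))/7 = (2*t²)/7 = 2*t²/7)
((M - 1*4) + R(I))² = ((-1 - 1*4) + (2/7)*4²)² = ((-1 - 4) + (2/7)*16)² = (-5 + 32/7)² = (-3/7)² = 9/49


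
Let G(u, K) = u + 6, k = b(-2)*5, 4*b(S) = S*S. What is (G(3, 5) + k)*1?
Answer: 14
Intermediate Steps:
b(S) = S**2/4 (b(S) = (S*S)/4 = S**2/4)
k = 5 (k = ((1/4)*(-2)**2)*5 = ((1/4)*4)*5 = 1*5 = 5)
G(u, K) = 6 + u
(G(3, 5) + k)*1 = ((6 + 3) + 5)*1 = (9 + 5)*1 = 14*1 = 14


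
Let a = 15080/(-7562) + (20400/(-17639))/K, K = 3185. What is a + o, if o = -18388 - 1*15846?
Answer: -1454464141001122/42483478583 ≈ -34236.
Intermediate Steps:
a = -84735190700/42483478583 (a = 15080/(-7562) + (20400/(-17639))/3185 = 15080*(-1/7562) + (20400*(-1/17639))*(1/3185) = -7540/3781 - 20400/17639*1/3185 = -7540/3781 - 4080/11236043 = -84735190700/42483478583 ≈ -1.9945)
o = -34234 (o = -18388 - 15846 = -34234)
a + o = -84735190700/42483478583 - 34234 = -1454464141001122/42483478583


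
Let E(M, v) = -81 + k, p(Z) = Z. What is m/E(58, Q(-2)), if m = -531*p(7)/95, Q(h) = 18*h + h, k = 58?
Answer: 3717/2185 ≈ 1.7011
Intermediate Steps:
Q(h) = 19*h
E(M, v) = -23 (E(M, v) = -81 + 58 = -23)
m = -3717/95 ≈ -39.126
m/E(58, Q(-2)) = -3717/95/(-23) = -3717/95*(-1/23) = 3717/2185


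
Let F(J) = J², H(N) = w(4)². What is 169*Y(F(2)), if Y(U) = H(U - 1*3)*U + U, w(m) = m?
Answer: 11492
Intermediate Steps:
H(N) = 16 (H(N) = 4² = 16)
Y(U) = 17*U (Y(U) = 16*U + U = 17*U)
169*Y(F(2)) = 169*(17*2²) = 169*(17*4) = 169*68 = 11492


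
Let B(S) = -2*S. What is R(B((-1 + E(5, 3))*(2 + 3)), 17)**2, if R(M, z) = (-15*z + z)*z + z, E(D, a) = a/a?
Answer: 16232841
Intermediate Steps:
E(D, a) = 1
R(M, z) = z - 14*z**2 (R(M, z) = (-14*z)*z + z = -14*z**2 + z = z - 14*z**2)
R(B((-1 + E(5, 3))*(2 + 3)), 17)**2 = (17*(1 - 14*17))**2 = (17*(1 - 238))**2 = (17*(-237))**2 = (-4029)**2 = 16232841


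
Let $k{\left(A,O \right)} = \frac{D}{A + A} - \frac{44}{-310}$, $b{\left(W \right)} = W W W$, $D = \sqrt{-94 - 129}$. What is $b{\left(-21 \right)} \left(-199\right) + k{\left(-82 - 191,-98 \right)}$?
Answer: $\frac{285655567}{155} - \frac{i \sqrt{223}}{546} \approx 1.8429 \cdot 10^{6} - 0.02735 i$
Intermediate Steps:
$D = i \sqrt{223}$ ($D = \sqrt{-223} = i \sqrt{223} \approx 14.933 i$)
$b{\left(W \right)} = W^{3}$ ($b{\left(W \right)} = W^{2} W = W^{3}$)
$k{\left(A,O \right)} = \frac{22}{155} + \frac{i \sqrt{223}}{2 A}$ ($k{\left(A,O \right)} = \frac{i \sqrt{223}}{A + A} - \frac{44}{-310} = \frac{i \sqrt{223}}{2 A} - - \frac{22}{155} = i \sqrt{223} \frac{1}{2 A} + \frac{22}{155} = \frac{i \sqrt{223}}{2 A} + \frac{22}{155} = \frac{22}{155} + \frac{i \sqrt{223}}{2 A}$)
$b{\left(-21 \right)} \left(-199\right) + k{\left(-82 - 191,-98 \right)} = \left(-21\right)^{3} \left(-199\right) + \left(\frac{22}{155} + \frac{i \sqrt{223}}{2 \left(-82 - 191\right)}\right) = \left(-9261\right) \left(-199\right) + \left(\frac{22}{155} + \frac{i \sqrt{223}}{2 \left(-82 - 191\right)}\right) = 1842939 + \left(\frac{22}{155} + \frac{i \sqrt{223}}{2 \left(-273\right)}\right) = 1842939 + \left(\frac{22}{155} + \frac{1}{2} i \sqrt{223} \left(- \frac{1}{273}\right)\right) = 1842939 + \left(\frac{22}{155} - \frac{i \sqrt{223}}{546}\right) = \frac{285655567}{155} - \frac{i \sqrt{223}}{546}$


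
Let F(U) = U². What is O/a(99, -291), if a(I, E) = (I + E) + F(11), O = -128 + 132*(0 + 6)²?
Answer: -4624/71 ≈ -65.127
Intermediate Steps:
O = 4624 (O = -128 + 132*6² = -128 + 132*36 = -128 + 4752 = 4624)
a(I, E) = 121 + E + I (a(I, E) = (I + E) + 11² = (E + I) + 121 = 121 + E + I)
O/a(99, -291) = 4624/(121 - 291 + 99) = 4624/(-71) = 4624*(-1/71) = -4624/71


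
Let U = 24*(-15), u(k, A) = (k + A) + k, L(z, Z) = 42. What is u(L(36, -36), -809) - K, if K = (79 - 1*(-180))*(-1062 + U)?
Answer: 367573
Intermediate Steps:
u(k, A) = A + 2*k (u(k, A) = (A + k) + k = A + 2*k)
U = -360
K = -368298 (K = (79 - 1*(-180))*(-1062 - 360) = (79 + 180)*(-1422) = 259*(-1422) = -368298)
u(L(36, -36), -809) - K = (-809 + 2*42) - 1*(-368298) = (-809 + 84) + 368298 = -725 + 368298 = 367573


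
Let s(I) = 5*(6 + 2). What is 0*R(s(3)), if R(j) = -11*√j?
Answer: 0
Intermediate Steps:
s(I) = 40 (s(I) = 5*8 = 40)
0*R(s(3)) = 0*(-22*√10) = 0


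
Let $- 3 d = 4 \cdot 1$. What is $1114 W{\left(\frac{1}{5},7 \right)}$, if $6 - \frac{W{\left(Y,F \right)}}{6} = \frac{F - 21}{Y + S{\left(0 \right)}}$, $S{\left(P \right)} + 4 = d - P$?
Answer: $\frac{240624}{11} \approx 21875.0$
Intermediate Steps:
$d = - \frac{4}{3}$ ($d = - \frac{4 \cdot 1}{3} = \left(- \frac{1}{3}\right) 4 = - \frac{4}{3} \approx -1.3333$)
$S{\left(P \right)} = - \frac{16}{3} - P$ ($S{\left(P \right)} = -4 - \left(\frac{4}{3} + P\right) = - \frac{16}{3} - P$)
$W{\left(Y,F \right)} = 36 - \frac{6 \left(-21 + F\right)}{- \frac{16}{3} + Y}$ ($W{\left(Y,F \right)} = 36 - 6 \frac{F - 21}{Y - \frac{16}{3}} = 36 - 6 \frac{-21 + F}{Y + \left(- \frac{16}{3} + 0\right)} = 36 - 6 \frac{-21 + F}{Y - \frac{16}{3}} = 36 - 6 \frac{-21 + F}{- \frac{16}{3} + Y} = 36 - \frac{6 \left(-21 + F\right)}{- \frac{16}{3} + Y}$)
$1114 W{\left(\frac{1}{5},7 \right)} = 1114 \frac{18 \left(-11 - 7 + \frac{6}{5}\right)}{-16 + \frac{3}{5}} = 1114 \cdot 18 \frac{1}{- \frac{77}{5}} \left(- \frac{84}{5}\right) = 1114 \cdot 18 \left(- \frac{5}{77}\right) \left(- \frac{84}{5}\right) = 1114 \cdot \frac{216}{11} = \frac{240624}{11}$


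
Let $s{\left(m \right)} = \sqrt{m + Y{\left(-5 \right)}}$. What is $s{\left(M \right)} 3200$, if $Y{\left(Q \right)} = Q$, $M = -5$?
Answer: $3200 i \sqrt{10} \approx 10119.0 i$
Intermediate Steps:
$s{\left(m \right)} = \sqrt{-5 + m}$ ($s{\left(m \right)} = \sqrt{m - 5} = \sqrt{-5 + m}$)
$s{\left(M \right)} 3200 = \sqrt{-5 - 5} \cdot 3200 = \sqrt{-10} \cdot 3200 = i \sqrt{10} \cdot 3200 = 3200 i \sqrt{10}$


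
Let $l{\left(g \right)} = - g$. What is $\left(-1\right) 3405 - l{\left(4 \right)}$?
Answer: $-3401$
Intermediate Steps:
$\left(-1\right) 3405 - l{\left(4 \right)} = \left(-1\right) 3405 - \left(-1\right) 4 = -3405 - -4 = -3405 + 4 = -3401$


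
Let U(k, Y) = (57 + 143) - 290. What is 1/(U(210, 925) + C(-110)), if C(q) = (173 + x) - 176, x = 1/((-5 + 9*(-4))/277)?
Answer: -41/4090 ≈ -0.010024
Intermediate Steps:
U(k, Y) = -90 (U(k, Y) = 200 - 290 = -90)
x = -277/41 (x = 1/((-5 - 36)*(1/277)) = 1/(-41*1/277) = 1/(-41/277) = -277/41 ≈ -6.7561)
C(q) = -400/41 (C(q) = (173 - 277/41) - 176 = 6816/41 - 176 = -400/41)
1/(U(210, 925) + C(-110)) = 1/(-90 - 400/41) = 1/(-4090/41) = -41/4090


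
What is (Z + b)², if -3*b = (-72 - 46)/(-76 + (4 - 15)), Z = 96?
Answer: 621903844/68121 ≈ 9129.4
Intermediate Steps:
b = -118/261 (b = -(-72 - 46)/(3*(-76 + (4 - 15))) = -(-118)/(3*(-76 - 11)) = -(-118)/(3*(-87)) = -(-118)*(-1)/(3*87) = -⅓*118/87 = -118/261 ≈ -0.45211)
(Z + b)² = (96 - 118/261)² = (24938/261)² = 621903844/68121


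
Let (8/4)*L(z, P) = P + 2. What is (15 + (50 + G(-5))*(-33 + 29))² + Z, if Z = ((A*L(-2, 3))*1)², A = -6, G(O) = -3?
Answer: 30154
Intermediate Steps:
L(z, P) = 1 + P/2 (L(z, P) = (P + 2)/2 = (2 + P)/2 = 1 + P/2)
Z = 225 (Z = (-6*(1 + (½)*3)*1)² = (-6*(1 + 3/2)*1)² = (-6*5/2*1)² = (-15*1)² = (-15)² = 225)
(15 + (50 + G(-5))*(-33 + 29))² + Z = (15 + (50 - 3)*(-33 + 29))² + 225 = (15 + 47*(-4))² + 225 = (15 - 188)² + 225 = (-173)² + 225 = 29929 + 225 = 30154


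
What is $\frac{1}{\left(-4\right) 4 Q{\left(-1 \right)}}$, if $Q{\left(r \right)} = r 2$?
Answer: $\frac{1}{32} \approx 0.03125$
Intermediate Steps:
$Q{\left(r \right)} = 2 r$
$\frac{1}{\left(-4\right) 4 Q{\left(-1 \right)}} = \frac{1}{\left(-4\right) 4 \cdot 2 \left(-1\right)} = \frac{1}{\left(-16\right) \left(-2\right)} = \frac{1}{32}$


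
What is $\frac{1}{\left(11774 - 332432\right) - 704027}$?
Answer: $- \frac{1}{1024685} \approx -9.7591 \cdot 10^{-7}$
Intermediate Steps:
$\frac{1}{\left(11774 - 332432\right) - 704027} = \frac{1}{-320658 - 704027} = \frac{1}{-1024685} = - \frac{1}{1024685}$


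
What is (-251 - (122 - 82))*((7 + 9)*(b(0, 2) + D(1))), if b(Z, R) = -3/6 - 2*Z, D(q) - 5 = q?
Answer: -25608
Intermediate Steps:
D(q) = 5 + q
b(Z, R) = -1/2 - 2*Z (b(Z, R) = -3*1/6 - 2*Z = -1/2 - 2*Z)
(-251 - (122 - 82))*((7 + 9)*(b(0, 2) + D(1))) = (-251 - (122 - 82))*((7 + 9)*((-1/2 - 2*0) + (5 + 1))) = (-251 - 1*40)*(16*((-1/2 + 0) + 6)) = (-251 - 40)*(16*(-1/2 + 6)) = -4656*11/2 = -291*88 = -25608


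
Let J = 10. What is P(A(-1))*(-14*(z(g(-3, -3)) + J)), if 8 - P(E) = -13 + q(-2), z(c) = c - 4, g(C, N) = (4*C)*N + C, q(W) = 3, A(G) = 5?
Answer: -9828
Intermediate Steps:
g(C, N) = C + 4*C*N (g(C, N) = 4*C*N + C = C + 4*C*N)
z(c) = -4 + c
P(E) = 18 (P(E) = 8 - (-13 + 3) = 8 - 1*(-10) = 8 + 10 = 18)
P(A(-1))*(-14*(z(g(-3, -3)) + J)) = 18*(-14*((-4 - 3*(1 + 4*(-3))) + 10)) = 18*(-14*((-4 - 3*(1 - 12)) + 10)) = 18*(-14*((-4 - 3*(-11)) + 10)) = 18*(-14*((-4 + 33) + 10)) = 18*(-14*(29 + 10)) = 18*(-14*39) = 18*(-546) = -9828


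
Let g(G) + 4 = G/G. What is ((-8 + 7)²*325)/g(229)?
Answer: -325/3 ≈ -108.33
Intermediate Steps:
g(G) = -3 (g(G) = -4 + G/G = -4 + 1 = -3)
((-8 + 7)²*325)/g(229) = ((-8 + 7)²*325)/(-3) = ((-1)²*325)*(-⅓) = (1*325)*(-⅓) = 325*(-⅓) = -325/3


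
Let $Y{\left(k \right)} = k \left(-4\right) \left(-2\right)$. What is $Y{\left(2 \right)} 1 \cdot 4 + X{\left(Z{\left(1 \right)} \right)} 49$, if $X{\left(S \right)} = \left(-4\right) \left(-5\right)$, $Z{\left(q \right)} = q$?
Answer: $1044$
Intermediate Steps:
$X{\left(S \right)} = 20$
$Y{\left(k \right)} = 8 k$ ($Y{\left(k \right)} = - 4 k \left(-2\right) = 8 k$)
$Y{\left(2 \right)} 1 \cdot 4 + X{\left(Z{\left(1 \right)} \right)} 49 = 8 \cdot 2 \cdot 1 \cdot 4 + 20 \cdot 49 = 16 \cdot 1 \cdot 4 + 980 = 16 \cdot 4 + 980 = 64 + 980 = 1044$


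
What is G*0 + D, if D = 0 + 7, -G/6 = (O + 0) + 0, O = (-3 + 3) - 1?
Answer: 7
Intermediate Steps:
O = -1 (O = 0 - 1 = -1)
G = 6 (G = -6*((-1 + 0) + 0) = -6*(-1 + 0) = -6*(-1) = 6)
D = 7
G*0 + D = 6*0 + 7 = 0 + 7 = 7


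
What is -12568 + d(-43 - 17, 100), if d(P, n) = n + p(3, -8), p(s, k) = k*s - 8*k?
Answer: -12428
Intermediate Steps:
p(s, k) = -8*k + k*s
d(P, n) = 40 + n (d(P, n) = n - 8*(-8 + 3) = n - 8*(-5) = n + 40 = 40 + n)
-12568 + d(-43 - 17, 100) = -12568 + (40 + 100) = -12568 + 140 = -12428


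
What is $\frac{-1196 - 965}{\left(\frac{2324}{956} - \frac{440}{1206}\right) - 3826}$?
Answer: $\frac{311436837}{551093879} \approx 0.56512$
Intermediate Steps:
$\frac{-1196 - 965}{\left(\frac{2324}{956} - \frac{440}{1206}\right) - 3826} = - \frac{2161}{\left(2324 \cdot \frac{1}{956} - \frac{220}{603}\right) - 3826} = - \frac{2161}{\left(\frac{581}{239} - \frac{220}{603}\right) - 3826} = - \frac{2161}{\frac{297763}{144117} - 3826} = - \frac{2161}{- \frac{551093879}{144117}} = \left(-2161\right) \left(- \frac{144117}{551093879}\right) = \frac{311436837}{551093879}$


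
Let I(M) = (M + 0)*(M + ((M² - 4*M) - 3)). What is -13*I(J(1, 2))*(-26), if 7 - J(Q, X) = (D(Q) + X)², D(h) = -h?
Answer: 30420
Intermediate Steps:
J(Q, X) = 7 - (X - Q)² (J(Q, X) = 7 - (-Q + X)² = 7 - (X - Q)²)
I(M) = M*(-3 + M² - 3*M) (I(M) = M*(M + (-3 + M² - 4*M)) = M*(-3 + M² - 3*M))
-13*I(J(1, 2))*(-26) = -13*(7 - (1 - 1*2)²)*(-3 + (7 - (1 - 1*2)²)² - 3*(7 - (1 - 1*2)²))*(-26) = -13*(7 - (1 - 2)²)*(-3 + (7 - (1 - 2)²)² - 3*(7 - (1 - 2)²))*(-26) = -13*(7 - 1*(-1)²)*(-3 + (7 - 1*(-1)²)² - 3*(7 - 1*(-1)²))*(-26) = -13*(7 - 1*1)*(-3 + (7 - 1*1)² - 3*(7 - 1*1))*(-26) = -13*(7 - 1)*(-3 + (7 - 1)² - 3*(7 - 1))*(-26) = -78*(-3 + 6² - 3*6)*(-26) = -78*(-3 + 36 - 18)*(-26) = -78*15*(-26) = -13*90*(-26) = -1170*(-26) = 30420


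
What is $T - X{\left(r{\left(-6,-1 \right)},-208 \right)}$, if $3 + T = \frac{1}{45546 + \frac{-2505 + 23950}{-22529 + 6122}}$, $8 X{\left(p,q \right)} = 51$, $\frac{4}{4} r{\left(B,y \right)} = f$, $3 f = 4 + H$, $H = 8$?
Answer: $- \frac{56043752019}{5978014216} \approx -9.375$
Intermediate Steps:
$f = 4$ ($f = \frac{4 + 8}{3} = \frac{1}{3} \cdot 12 = 4$)
$r{\left(B,y \right)} = 4$
$X{\left(p,q \right)} = \frac{51}{8}$ ($X{\left(p,q \right)} = \frac{1}{8} \cdot 51 = \frac{51}{8}$)
$T = - \frac{2241738924}{747251777}$ ($T = -3 + \frac{1}{45546 + \frac{-2505 + 23950}{-22529 + 6122}} = -3 + \frac{1}{45546 + \frac{21445}{-16407}} = -3 + \frac{1}{45546 + 21445 \left(- \frac{1}{16407}\right)} = -3 + \frac{1}{45546 - \frac{21445}{16407}} = -3 + \frac{1}{\frac{747251777}{16407}} = -3 + \frac{16407}{747251777} = - \frac{2241738924}{747251777} \approx -3.0$)
$T - X{\left(r{\left(-6,-1 \right)},-208 \right)} = - \frac{2241738924}{747251777} - \frac{51}{8} = - \frac{56043752019}{5978014216}$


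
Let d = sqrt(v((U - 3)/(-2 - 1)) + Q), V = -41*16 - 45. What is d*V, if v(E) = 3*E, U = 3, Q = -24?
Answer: -1402*I*sqrt(6) ≈ -3434.2*I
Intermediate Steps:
V = -701 (V = -656 - 45 = -701)
d = 2*I*sqrt(6) (d = sqrt(3*((3 - 3)/(-2 - 1)) - 24) = sqrt(3*(0/(-3)) - 24) = sqrt(3*(0*(-1/3)) - 24) = sqrt(3*0 - 24) = sqrt(0 - 24) = sqrt(-24) = 2*I*sqrt(6) ≈ 4.899*I)
d*V = (2*I*sqrt(6))*(-701) = -1402*I*sqrt(6)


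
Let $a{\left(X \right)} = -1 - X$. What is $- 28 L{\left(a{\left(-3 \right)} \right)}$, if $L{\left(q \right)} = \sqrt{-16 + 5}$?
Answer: $- 28 i \sqrt{11} \approx - 92.865 i$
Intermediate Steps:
$L{\left(q \right)} = i \sqrt{11}$ ($L{\left(q \right)} = \sqrt{-11} = i \sqrt{11}$)
$- 28 L{\left(a{\left(-3 \right)} \right)} = - 28 i \sqrt{11}$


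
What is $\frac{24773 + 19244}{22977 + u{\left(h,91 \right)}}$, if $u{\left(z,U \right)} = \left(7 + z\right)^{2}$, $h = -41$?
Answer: $\frac{44017}{24133} \approx 1.8239$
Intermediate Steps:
$\frac{24773 + 19244}{22977 + u{\left(h,91 \right)}} = \frac{24773 + 19244}{22977 + \left(7 - 41\right)^{2}} = \frac{44017}{22977 + \left(-34\right)^{2}} = \frac{44017}{22977 + 1156} = \frac{44017}{24133}$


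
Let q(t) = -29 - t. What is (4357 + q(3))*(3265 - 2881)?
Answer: 1660800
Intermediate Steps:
(4357 + q(3))*(3265 - 2881) = (4357 + (-29 - 1*3))*(3265 - 2881) = (4357 + (-29 - 3))*384 = (4357 - 32)*384 = 4325*384 = 1660800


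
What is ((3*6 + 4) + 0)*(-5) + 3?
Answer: -107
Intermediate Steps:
((3*6 + 4) + 0)*(-5) + 3 = ((18 + 4) + 0)*(-5) + 3 = (22 + 0)*(-5) + 3 = 22*(-5) + 3 = -110 + 3 = -107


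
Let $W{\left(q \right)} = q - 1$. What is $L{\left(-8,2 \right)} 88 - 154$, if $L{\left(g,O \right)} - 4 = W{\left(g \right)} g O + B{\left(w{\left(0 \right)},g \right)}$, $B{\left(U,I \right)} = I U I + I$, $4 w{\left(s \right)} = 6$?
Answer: $20614$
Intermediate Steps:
$W{\left(q \right)} = -1 + q$ ($W{\left(q \right)} = q - 1 = -1 + q$)
$w{\left(s \right)} = \frac{3}{2}$ ($w{\left(s \right)} = \frac{1}{4} \cdot 6 = \frac{3}{2}$)
$B{\left(U,I \right)} = I + U I^{2}$ ($B{\left(U,I \right)} = U I^{2} + I = I + U I^{2}$)
$L{\left(g,O \right)} = 4 + g \left(1 + \frac{3 g}{2}\right) + O g \left(-1 + g\right)$ ($L{\left(g,O \right)} = 4 + \left(\left(-1 + g\right) g O + g \left(1 + g \frac{3}{2}\right)\right) = 4 + \left(g \left(-1 + g\right) O + g \left(1 + \frac{3 g}{2}\right)\right) = 4 + \left(O g \left(-1 + g\right) + g \left(1 + \frac{3 g}{2}\right)\right) = 4 + \left(g \left(1 + \frac{3 g}{2}\right) + O g \left(-1 + g\right)\right) = 4 + g \left(1 + \frac{3 g}{2}\right) + O g \left(-1 + g\right)$)
$L{\left(-8,2 \right)} 88 - 154 = \left(4 + \frac{1}{2} \left(-8\right) \left(2 + 3 \left(-8\right)\right) + 2 \left(-8\right) \left(-1 - 8\right)\right) 88 - 154 = \left(4 + \frac{1}{2} \left(-8\right) \left(2 - 24\right) + 2 \left(-8\right) \left(-9\right)\right) 88 - 154 = \left(4 + \frac{1}{2} \left(-8\right) \left(-22\right) + 144\right) 88 - 154 = \left(4 + 88 + 144\right) 88 - 154 = 236 \cdot 88 - 154 = 20768 - 154 = 20614$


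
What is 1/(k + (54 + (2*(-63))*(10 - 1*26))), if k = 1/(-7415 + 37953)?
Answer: 30538/63213661 ≈ 0.00048309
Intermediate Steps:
k = 1/30538 ≈ 3.2746e-5
1/(k + (54 + (2*(-63))*(10 - 1*26))) = 1/(1/30538 + (54 + (2*(-63))*(10 - 1*26))) = 1/(1/30538 + (54 - 126*(10 - 26))) = 1/(1/30538 + (54 - 126*(-16))) = 1/(1/30538 + (54 + 2016)) = 1/(1/30538 + 2070) = 1/(63213661/30538) = 30538/63213661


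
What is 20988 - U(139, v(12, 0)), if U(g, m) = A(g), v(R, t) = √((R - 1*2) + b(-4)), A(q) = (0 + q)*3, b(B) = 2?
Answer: 20571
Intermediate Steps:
A(q) = 3*q (A(q) = q*3 = 3*q)
v(R, t) = √R (v(R, t) = √((R - 1*2) + 2) = √((R - 2) + 2) = √((-2 + R) + 2) = √R)
U(g, m) = 3*g
20988 - U(139, v(12, 0)) = 20988 - 3*139 = 20988 - 1*417 = 20988 - 417 = 20571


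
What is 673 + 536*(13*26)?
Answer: 181841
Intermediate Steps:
673 + 536*(13*26) = 673 + 536*338 = 673 + 181168 = 181841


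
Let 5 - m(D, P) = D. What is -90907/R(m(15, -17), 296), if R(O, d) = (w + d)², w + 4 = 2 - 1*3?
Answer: -90907/84681 ≈ -1.0735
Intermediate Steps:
m(D, P) = 5 - D
w = -5 (w = -4 + (2 - 1*3) = -4 + (2 - 3) = -4 - 1 = -5)
R(O, d) = (-5 + d)²
-90907/R(m(15, -17), 296) = -90907/(-5 + 296)² = -90907/(291²) = -90907/84681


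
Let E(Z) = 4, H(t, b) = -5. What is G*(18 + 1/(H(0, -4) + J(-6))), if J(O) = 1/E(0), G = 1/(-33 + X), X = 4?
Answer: -338/551 ≈ -0.61343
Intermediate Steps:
G = -1/29 (G = 1/(-33 + 4) = 1/(-29) = -1/29 ≈ -0.034483)
J(O) = ¼ (J(O) = 1/4 = ¼)
G*(18 + 1/(H(0, -4) + J(-6))) = -(18 + 1/(-5 + ¼))/29 = -(18 + 1/(-19/4))/29 = -(18 - 4/19)/29 = -1/29*338/19 = -338/551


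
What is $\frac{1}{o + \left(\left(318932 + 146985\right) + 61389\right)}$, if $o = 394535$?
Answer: $\frac{1}{921841} \approx 1.0848 \cdot 10^{-6}$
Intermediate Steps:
$\frac{1}{o + \left(\left(318932 + 146985\right) + 61389\right)} = \frac{1}{394535 + \left(\left(318932 + 146985\right) + 61389\right)} = \frac{1}{394535 + \left(465917 + 61389\right)} = \frac{1}{394535 + 527306} = \frac{1}{921841}$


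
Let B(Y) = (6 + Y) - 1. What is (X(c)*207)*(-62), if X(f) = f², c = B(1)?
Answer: -462024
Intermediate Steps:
B(Y) = 5 + Y
c = 6 (c = 5 + 1 = 6)
(X(c)*207)*(-62) = (6²*207)*(-62) = (36*207)*(-62) = 7452*(-62) = -462024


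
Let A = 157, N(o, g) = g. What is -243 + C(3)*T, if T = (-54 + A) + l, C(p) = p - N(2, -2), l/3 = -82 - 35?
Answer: -1483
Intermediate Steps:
l = -351 (l = 3*(-82 - 35) = 3*(-117) = -351)
C(p) = 2 + p (C(p) = p - 1*(-2) = p + 2 = 2 + p)
T = -248 (T = (-54 + 157) - 351 = 103 - 351 = -248)
-243 + C(3)*T = -243 + (2 + 3)*(-248) = -243 + 5*(-248) = -243 - 1240 = -1483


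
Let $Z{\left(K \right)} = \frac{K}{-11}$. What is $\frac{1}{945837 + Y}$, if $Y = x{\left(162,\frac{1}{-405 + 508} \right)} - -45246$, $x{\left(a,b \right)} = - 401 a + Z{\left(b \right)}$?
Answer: $\frac{1133}{1049295092} \approx 1.0798 \cdot 10^{-6}$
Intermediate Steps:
$Z{\left(K \right)} = - \frac{K}{11}$ ($Z{\left(K \right)} = K \left(- \frac{1}{11}\right) = - \frac{K}{11}$)
$x{\left(a,b \right)} = - 401 a - \frac{b}{11}$
$Y = - \frac{22338229}{1133}$ ($Y = \left(\left(-401\right) 162 - \frac{1}{11 \left(-405 + 508\right)}\right) - -45246 = \left(-64962 - \frac{1}{11 \cdot 103}\right) + \left(-93577 + 138823\right) = \left(-64962 - \frac{1}{1133}\right) + 45246 = - \frac{73601947}{1133} + 45246 = - \frac{22338229}{1133} \approx -19716.0$)
$\frac{1}{945837 + Y} = \frac{1}{945837 - \frac{22338229}{1133}} = \frac{1}{\frac{1049295092}{1133}} = \frac{1133}{1049295092}$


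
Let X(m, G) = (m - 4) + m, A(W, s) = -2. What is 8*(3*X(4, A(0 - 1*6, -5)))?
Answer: 96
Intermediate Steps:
X(m, G) = -4 + 2*m (X(m, G) = (-4 + m) + m = -4 + 2*m)
8*(3*X(4, A(0 - 1*6, -5))) = 8*(3*(-4 + 2*4)) = 8*(3*(-4 + 8)) = 8*(3*4) = 8*12 = 96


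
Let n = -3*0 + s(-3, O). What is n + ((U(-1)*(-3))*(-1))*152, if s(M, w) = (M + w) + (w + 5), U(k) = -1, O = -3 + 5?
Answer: -450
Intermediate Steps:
O = 2
s(M, w) = 5 + M + 2*w (s(M, w) = (M + w) + (5 + w) = 5 + M + 2*w)
n = 6 (n = -3*0 + (5 - 3 + 2*2) = 0 + (5 - 3 + 4) = 0 + 6 = 6)
n + ((U(-1)*(-3))*(-1))*152 = 6 + (-1*(-3)*(-1))*152 = 6 + (3*(-1))*152 = 6 - 3*152 = 6 - 456 = -450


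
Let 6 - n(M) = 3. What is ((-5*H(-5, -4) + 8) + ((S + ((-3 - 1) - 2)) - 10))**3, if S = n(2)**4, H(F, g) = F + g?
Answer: 1643032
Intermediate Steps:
n(M) = 3 (n(M) = 6 - 1*3 = 6 - 3 = 3)
S = 81 (S = 3**4 = 81)
((-5*H(-5, -4) + 8) + ((S + ((-3 - 1) - 2)) - 10))**3 = ((-5*(-5 - 4) + 8) + ((81 + ((-3 - 1) - 2)) - 10))**3 = ((-5*(-9) + 8) + ((81 + (-4 - 2)) - 10))**3 = ((45 + 8) + ((81 - 6) - 10))**3 = (53 + (75 - 10))**3 = (53 + 65)**3 = 118**3 = 1643032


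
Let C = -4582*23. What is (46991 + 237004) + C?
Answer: 178609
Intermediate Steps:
C = -105386
(46991 + 237004) + C = (46991 + 237004) - 105386 = 283995 - 105386 = 178609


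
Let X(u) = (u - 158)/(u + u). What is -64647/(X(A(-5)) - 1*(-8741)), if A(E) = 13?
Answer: -560274/75707 ≈ -7.4006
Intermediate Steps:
X(u) = (-158 + u)/(2*u) (X(u) = (-158 + u)/((2*u)) = (-158 + u)*(1/(2*u)) = (-158 + u)/(2*u))
-64647/(X(A(-5)) - 1*(-8741)) = -64647/((½)*(-158 + 13)/13 - 1*(-8741)) = -64647/((½)*(1/13)*(-145) + 8741) = -64647/(-145/26 + 8741) = -64647/227121/26 = -64647*26/227121 = -560274/75707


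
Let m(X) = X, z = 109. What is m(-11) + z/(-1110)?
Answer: -12319/1110 ≈ -11.098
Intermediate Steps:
m(-11) + z/(-1110) = -11 + 109/(-1110) = -11 + 109*(-1/1110) = -11 - 109/1110 = -12319/1110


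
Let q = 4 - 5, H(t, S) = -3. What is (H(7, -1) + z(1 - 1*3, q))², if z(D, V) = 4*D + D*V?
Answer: 81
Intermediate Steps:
q = -1
(H(7, -1) + z(1 - 1*3, q))² = (-3 + (1 - 1*3)*(4 - 1))² = (-3 + (1 - 3)*3)² = (-3 - 2*3)² = (-3 - 6)² = (-9)² = 81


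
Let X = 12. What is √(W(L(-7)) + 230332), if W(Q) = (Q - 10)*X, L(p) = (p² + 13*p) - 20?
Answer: 2*√57367 ≈ 479.03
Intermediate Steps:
L(p) = -20 + p² + 13*p
W(Q) = -120 + 12*Q (W(Q) = (Q - 10)*12 = (-10 + Q)*12 = -120 + 12*Q)
√(W(L(-7)) + 230332) = √((-120 + 12*(-20 + (-7)² + 13*(-7))) + 230332) = √((-120 + 12*(-20 + 49 - 91)) + 230332) = √((-120 + 12*(-62)) + 230332) = √((-120 - 744) + 230332) = √(-864 + 230332) = √229468 = 2*√57367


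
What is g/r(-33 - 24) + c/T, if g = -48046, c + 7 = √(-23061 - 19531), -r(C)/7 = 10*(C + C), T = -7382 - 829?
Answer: -9391663/1560090 - 44*I*√22/8211 ≈ -6.02 - 0.025134*I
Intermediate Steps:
T = -8211
r(C) = -140*C (r(C) = -70*(C + C) = -70*2*C = -140*C)
c = -7 + 44*I*√22 (c = -7 + √(-23061 - 19531) = -7 + √(-42592) = -7 + 44*I*√22 ≈ -7.0 + 206.38*I)
g/r(-33 - 24) + c/T = -48046*(-1/(140*(-33 - 24))) + (-7 + 44*I*√22)/(-8211) = -48046/((-140*(-57))) + (-7 + 44*I*√22)*(-1/8211) = -48046/7980 + (1/1173 - 44*I*√22/8211) = -48046*1/7980 + (1/1173 - 44*I*√22/8211) = -24023/3990 + (1/1173 - 44*I*√22/8211) = -9391663/1560090 - 44*I*√22/8211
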